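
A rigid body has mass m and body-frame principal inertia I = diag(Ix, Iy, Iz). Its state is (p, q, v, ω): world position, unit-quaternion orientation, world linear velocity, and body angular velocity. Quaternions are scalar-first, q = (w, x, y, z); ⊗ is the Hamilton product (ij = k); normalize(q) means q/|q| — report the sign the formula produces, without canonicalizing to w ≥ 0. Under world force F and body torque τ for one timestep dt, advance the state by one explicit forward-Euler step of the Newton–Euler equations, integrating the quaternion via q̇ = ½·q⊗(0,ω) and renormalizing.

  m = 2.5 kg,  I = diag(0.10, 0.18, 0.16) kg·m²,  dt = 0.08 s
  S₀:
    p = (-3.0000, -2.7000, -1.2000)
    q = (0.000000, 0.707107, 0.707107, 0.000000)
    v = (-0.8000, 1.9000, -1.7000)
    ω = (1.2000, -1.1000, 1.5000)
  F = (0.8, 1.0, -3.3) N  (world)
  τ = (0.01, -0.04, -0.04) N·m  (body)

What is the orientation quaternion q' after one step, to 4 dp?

2q̇ = q⊗(0,ω) = (-0.0707107, 1.0606605, -1.0606605, -1.6263461)
q + ½dt·q⊗(0,ω), renormalized = (-0.0028, 0.7466, 0.6621, -0.0648)

q' = (-0.0028, 0.7466, 0.6621, -0.0648)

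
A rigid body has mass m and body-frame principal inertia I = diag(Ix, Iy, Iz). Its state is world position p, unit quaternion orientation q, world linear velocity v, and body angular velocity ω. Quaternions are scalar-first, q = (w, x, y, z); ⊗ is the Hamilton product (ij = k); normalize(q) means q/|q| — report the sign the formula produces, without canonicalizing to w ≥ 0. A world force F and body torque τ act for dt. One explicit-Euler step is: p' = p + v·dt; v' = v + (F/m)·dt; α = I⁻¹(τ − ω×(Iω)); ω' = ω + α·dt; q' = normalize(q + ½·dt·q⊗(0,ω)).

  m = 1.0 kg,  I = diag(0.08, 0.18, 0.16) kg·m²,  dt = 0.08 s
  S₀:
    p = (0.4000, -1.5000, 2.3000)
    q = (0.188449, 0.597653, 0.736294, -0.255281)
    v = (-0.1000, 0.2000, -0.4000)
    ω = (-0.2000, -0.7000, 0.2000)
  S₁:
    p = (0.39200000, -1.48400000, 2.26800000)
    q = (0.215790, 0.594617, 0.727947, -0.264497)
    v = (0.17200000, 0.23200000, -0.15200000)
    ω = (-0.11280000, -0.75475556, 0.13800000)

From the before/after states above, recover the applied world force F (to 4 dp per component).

velocity change Δv = (0.27200000, 0.03200000, 0.24800000)
applied force F = (3.4000, 0.4000, 3.1000)

F = (3.4000, 0.4000, 3.1000)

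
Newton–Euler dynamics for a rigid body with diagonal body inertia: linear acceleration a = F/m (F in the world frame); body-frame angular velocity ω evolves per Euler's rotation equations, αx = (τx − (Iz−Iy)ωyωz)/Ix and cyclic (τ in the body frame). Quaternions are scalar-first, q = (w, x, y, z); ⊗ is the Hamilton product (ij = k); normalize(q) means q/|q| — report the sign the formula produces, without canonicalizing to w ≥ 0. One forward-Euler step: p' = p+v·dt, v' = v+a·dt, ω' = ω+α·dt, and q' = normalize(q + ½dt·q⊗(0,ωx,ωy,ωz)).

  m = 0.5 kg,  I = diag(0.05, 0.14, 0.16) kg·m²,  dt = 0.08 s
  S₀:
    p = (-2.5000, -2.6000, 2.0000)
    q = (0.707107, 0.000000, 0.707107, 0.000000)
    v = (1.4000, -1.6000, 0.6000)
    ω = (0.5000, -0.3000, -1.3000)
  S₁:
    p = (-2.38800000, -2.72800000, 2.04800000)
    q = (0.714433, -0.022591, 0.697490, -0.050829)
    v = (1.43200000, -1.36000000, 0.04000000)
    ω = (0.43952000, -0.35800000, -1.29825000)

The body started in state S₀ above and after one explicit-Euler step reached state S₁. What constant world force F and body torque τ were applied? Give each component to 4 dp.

ω₁ − ω₀ = (-0.06048000, -0.05800000, 0.00175000)
precession coupling = (0.0078, 0.0715, -0.0135)
I·α + gyro = (-0.0300, -0.0300, -0.0100)
Δv = v₁−v₀ = (0.03200000, 0.24000000, -0.56000000)
m·(v₁−v₀)/dt = (0.2000, 1.5000, -3.5000)

F = (0.2000, 1.5000, -3.5000)
τ = (-0.0300, -0.0300, -0.0100)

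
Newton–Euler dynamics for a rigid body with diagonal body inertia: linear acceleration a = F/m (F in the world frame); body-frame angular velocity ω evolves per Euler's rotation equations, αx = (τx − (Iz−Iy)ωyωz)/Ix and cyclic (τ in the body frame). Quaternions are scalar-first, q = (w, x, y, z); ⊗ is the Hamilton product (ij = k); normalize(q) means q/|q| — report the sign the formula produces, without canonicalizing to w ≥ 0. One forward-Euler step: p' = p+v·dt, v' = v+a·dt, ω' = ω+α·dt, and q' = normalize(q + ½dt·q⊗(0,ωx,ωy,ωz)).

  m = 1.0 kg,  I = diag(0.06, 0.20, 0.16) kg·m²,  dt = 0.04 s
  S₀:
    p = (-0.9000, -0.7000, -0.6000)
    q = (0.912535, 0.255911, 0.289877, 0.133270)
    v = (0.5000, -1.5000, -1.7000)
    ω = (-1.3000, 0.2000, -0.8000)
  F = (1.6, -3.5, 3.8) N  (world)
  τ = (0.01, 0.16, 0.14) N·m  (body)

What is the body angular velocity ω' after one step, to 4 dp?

ω' = (-1.2976, 0.2528, -0.7559)

ω×(Iω) gyroscopic = (0.0064, -0.1040, -0.0364)
(τ − ω×Iω)/I = (0.0600, 1.3200, 1.1025)
ω' = ω + α·dt = (-1.2976, 0.2528, -0.7559)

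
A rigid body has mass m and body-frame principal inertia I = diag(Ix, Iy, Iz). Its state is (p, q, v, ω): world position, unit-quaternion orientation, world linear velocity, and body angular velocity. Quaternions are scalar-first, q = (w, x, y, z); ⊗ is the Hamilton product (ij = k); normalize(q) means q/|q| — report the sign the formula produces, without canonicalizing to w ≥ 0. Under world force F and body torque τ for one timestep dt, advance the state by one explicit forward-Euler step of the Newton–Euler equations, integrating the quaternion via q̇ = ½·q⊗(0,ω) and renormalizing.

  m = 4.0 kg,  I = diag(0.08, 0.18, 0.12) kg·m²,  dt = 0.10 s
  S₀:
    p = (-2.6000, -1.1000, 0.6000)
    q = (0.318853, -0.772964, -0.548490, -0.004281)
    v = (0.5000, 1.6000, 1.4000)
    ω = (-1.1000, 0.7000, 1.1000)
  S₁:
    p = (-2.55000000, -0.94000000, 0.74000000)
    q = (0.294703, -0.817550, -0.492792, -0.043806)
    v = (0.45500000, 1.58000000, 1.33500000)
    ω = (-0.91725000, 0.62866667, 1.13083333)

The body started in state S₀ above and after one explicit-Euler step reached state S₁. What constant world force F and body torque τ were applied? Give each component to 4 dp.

Δω = ω₁−ω₀ = (0.18275000, -0.07133333, 0.03083333)
I·α + gyro = (0.1000, -0.0800, -0.0400)
velocity change Δv = (-0.04500000, -0.02000000, -0.06500000)
F = m·Δv/dt = (-1.8000, -0.8000, -2.6000)

F = (-1.8000, -0.8000, -2.6000)
τ = (0.1000, -0.0800, -0.0400)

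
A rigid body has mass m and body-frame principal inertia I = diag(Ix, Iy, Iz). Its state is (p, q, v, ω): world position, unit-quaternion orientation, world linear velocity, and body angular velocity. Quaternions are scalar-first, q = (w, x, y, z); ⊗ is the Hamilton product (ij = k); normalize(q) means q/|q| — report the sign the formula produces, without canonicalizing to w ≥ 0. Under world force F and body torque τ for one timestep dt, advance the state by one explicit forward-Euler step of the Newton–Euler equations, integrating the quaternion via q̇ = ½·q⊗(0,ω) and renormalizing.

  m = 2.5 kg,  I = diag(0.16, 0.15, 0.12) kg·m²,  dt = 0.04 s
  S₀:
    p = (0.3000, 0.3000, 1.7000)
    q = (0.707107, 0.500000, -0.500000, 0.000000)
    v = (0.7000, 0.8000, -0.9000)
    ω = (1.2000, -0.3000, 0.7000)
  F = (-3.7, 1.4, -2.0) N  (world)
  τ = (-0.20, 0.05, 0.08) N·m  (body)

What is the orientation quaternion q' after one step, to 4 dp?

q' = (0.6918, 0.5098, -0.5110, 0.0189)

Hamilton product q⊗(0,ω) = (-0.7500000, 0.4985284, -0.5621321, 0.9449749)
q' = normalize(q + ½dt·q⊗(0,ω)) = (0.6918, 0.5098, -0.5110, 0.0189)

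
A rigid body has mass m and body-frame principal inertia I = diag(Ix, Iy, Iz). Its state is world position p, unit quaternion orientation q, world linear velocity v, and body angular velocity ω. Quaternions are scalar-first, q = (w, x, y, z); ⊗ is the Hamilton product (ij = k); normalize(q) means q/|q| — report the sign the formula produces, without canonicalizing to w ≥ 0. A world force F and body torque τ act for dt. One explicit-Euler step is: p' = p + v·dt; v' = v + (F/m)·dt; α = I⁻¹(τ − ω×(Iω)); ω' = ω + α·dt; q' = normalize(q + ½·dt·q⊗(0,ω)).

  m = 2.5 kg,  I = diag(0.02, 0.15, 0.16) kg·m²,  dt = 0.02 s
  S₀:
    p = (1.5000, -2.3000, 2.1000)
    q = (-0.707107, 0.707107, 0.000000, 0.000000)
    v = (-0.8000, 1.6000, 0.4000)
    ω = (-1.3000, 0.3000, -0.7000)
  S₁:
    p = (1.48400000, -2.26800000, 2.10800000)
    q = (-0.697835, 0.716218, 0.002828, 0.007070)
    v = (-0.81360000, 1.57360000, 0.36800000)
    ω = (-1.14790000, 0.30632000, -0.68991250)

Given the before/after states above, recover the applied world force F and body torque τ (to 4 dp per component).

Δv = v₁−v₀ = (-0.01360000, -0.02640000, -0.03200000)
applied force F = (-1.7000, -3.3000, -4.0000)
Δω = ω₁−ω₀ = (0.15210000, 0.00632000, 0.01008750)
gyro term ω₀×Iω₀ = (-0.0021, -0.1274, -0.0507)
τ = I·(Δω/dt) + ω₀×(Iω₀) = (0.1500, -0.0800, 0.0300)

F = (-1.7000, -3.3000, -4.0000)
τ = (0.1500, -0.0800, 0.0300)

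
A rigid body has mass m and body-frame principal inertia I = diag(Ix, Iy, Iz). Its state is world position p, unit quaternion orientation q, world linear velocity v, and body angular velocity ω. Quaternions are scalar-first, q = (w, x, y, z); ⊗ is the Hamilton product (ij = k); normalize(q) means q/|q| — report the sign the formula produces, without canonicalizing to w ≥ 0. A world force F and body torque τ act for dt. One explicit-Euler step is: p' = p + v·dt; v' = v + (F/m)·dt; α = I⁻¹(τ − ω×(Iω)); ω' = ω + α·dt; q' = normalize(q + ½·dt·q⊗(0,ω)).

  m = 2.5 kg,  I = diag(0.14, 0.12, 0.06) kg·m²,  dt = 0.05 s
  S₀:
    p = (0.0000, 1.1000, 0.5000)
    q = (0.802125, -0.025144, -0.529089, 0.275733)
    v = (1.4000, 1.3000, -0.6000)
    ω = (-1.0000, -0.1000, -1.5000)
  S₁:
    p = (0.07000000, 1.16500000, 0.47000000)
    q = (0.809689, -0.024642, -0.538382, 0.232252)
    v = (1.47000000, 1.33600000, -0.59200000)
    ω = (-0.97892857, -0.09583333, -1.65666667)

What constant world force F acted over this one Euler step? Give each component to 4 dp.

F = (3.5000, 1.8000, 0.4000)

v₁ − v₀ = (0.07000000, 0.03600000, 0.00800000)
m·(v₁−v₀)/dt = (3.5000, 1.8000, 0.4000)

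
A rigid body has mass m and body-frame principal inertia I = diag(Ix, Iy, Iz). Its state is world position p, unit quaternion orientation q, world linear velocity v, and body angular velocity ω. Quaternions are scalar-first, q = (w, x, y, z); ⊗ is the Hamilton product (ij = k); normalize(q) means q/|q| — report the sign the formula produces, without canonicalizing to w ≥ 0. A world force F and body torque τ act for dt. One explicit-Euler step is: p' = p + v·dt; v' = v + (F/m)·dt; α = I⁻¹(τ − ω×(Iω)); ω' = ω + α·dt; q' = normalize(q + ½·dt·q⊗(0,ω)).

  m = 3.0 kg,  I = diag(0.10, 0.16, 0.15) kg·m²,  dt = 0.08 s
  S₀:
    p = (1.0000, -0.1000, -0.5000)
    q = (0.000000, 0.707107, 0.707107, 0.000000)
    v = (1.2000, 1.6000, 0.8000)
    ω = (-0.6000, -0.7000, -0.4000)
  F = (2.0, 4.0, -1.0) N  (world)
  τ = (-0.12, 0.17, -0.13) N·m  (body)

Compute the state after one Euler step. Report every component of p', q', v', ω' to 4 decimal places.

p' = (1.0960, 0.0280, -0.4360)
q' = (0.0367, 0.6952, 0.7178, -0.0028)
v' = (1.2533, 1.7067, 0.7733)
ω' = (-0.6938, -0.6090, -0.4828)

linear accel F/m = (0.6667, 1.3333, -0.3333)
p + v·dt = (1.0960, 0.0280, -0.4360)
v + (F/m)dt = (1.2533, 1.7067, 0.7733)
ω×(Iω) gyroscopic = (-0.0028, -0.0120, 0.0252)
α = I⁻¹(τ − ω×Iω) = (-1.1720, 1.1375, -1.0347)
new body rate ω' = (-0.6938, -0.6090, -0.4828)
2q̇ = q⊗(0,ω) = (0.9192391, -0.2828428, 0.2828428, -0.0707107)
q' = normalize(q + ½dt·q⊗(0,ω)) = (0.0367, 0.6952, 0.7178, -0.0028)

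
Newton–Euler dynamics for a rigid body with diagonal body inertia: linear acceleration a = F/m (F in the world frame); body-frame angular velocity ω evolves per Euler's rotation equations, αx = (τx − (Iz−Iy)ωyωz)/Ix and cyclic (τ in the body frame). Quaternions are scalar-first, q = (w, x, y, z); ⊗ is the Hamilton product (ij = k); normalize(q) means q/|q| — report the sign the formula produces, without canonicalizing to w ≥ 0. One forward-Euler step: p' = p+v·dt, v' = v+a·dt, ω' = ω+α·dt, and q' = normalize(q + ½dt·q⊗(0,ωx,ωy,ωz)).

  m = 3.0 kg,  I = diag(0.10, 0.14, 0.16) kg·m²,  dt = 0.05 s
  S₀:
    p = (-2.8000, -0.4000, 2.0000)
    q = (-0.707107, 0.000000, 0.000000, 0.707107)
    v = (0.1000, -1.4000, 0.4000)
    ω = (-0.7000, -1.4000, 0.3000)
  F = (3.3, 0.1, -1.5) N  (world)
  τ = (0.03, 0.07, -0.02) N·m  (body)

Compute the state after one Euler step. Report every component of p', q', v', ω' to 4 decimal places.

a = F/m = (1.1000, 0.0333, -0.5000)
new position p' = (-2.7950, -0.4700, 2.0200)
v + (F/m)dt = (0.1550, -1.3983, 0.3750)
ω×(Iω) gyroscopic = (-0.0084, 0.0126, 0.0392)
angular accel α = (0.3840, 0.4100, -0.3700)
new body rate ω' = (-0.6808, -1.3795, 0.2815)
2q̇ = q⊗(0,ω) = (-0.2121321, 1.4849247, 0.4949749, -0.2121321)
q' = normalize(q + ½dt·q⊗(0,ω)) = (-0.7118, 0.0371, 0.0124, 0.7012)

p' = (-2.7950, -0.4700, 2.0200)
q' = (-0.7118, 0.0371, 0.0124, 0.7012)
v' = (0.1550, -1.3983, 0.3750)
ω' = (-0.6808, -1.3795, 0.2815)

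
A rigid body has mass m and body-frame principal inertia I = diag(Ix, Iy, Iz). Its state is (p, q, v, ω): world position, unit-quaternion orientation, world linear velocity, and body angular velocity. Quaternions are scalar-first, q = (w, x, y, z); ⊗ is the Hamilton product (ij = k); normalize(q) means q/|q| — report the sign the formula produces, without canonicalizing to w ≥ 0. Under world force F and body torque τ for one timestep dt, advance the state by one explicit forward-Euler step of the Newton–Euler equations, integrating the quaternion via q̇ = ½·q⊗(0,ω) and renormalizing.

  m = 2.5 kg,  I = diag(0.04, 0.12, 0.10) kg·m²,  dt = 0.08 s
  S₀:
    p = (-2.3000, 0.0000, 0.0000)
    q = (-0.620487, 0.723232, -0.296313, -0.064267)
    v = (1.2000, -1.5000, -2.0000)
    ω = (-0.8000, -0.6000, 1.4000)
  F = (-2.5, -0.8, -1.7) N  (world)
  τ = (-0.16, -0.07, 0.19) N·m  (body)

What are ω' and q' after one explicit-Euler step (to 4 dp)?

ω' = (-1.1536, -0.6915, 1.5213)
q' = (-0.5994, 0.7232, -0.3191, -0.1256)

ω×(Iω) gyroscopic = (0.0168, 0.0672, 0.0384)
α = I⁻¹(τ − ω×Iω) = (-4.4200, -1.1433, 1.5160)
ω + α·dt = (-1.1536, -0.6915, 1.5213)
Hamilton product q⊗(0,ω) = (0.4907716, 0.0429912, -0.5888190, -1.5396714)
updated quaternion q' = (-0.5994, 0.7232, -0.3191, -0.1256)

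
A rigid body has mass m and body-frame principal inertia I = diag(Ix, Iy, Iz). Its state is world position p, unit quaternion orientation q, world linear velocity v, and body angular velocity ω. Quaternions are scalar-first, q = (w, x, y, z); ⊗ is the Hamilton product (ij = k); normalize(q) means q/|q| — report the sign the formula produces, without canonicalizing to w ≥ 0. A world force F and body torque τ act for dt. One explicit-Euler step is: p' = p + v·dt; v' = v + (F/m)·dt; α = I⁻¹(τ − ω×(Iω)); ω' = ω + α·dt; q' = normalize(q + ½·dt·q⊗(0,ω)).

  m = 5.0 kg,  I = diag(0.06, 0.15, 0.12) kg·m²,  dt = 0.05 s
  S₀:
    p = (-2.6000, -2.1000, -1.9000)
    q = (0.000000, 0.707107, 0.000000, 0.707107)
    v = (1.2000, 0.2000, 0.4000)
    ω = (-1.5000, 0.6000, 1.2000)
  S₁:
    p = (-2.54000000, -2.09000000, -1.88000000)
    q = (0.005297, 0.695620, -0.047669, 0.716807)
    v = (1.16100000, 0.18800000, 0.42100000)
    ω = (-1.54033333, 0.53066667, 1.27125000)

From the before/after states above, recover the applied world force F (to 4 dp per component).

F = (-3.9000, -1.2000, 2.1000)

velocity change Δv = (-0.03900000, -0.01200000, 0.02100000)
applied force F = (-3.9000, -1.2000, 2.1000)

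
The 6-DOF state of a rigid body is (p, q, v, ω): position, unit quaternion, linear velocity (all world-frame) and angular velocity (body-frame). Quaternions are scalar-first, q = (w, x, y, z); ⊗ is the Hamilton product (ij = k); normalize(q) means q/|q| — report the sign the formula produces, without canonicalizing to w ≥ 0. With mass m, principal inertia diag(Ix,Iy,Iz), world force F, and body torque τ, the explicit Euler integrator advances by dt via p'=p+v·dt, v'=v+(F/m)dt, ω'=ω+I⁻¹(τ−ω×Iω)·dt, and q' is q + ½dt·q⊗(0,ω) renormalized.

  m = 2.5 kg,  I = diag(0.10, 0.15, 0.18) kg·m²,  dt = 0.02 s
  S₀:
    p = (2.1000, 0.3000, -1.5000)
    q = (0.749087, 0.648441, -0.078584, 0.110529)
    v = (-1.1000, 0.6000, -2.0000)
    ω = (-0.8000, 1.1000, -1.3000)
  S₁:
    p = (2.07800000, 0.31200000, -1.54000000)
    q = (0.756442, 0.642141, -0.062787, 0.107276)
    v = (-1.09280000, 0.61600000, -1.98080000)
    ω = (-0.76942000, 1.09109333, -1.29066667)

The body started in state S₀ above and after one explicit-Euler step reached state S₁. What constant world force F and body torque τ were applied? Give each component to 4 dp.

F = (0.9000, 2.0000, 2.4000)
τ = (0.1100, -0.1500, 0.0400)

v₁ − v₀ = (0.00720000, 0.01600000, 0.01920000)
applied force F = (0.9000, 2.0000, 2.4000)
Δω = ω₁−ω₀ = (0.03058000, -0.00890667, 0.00933333)
gyro term ω₀×Iω₀ = (-0.0429, -0.0832, -0.0440)
I·α + gyro = (0.1100, -0.1500, 0.0400)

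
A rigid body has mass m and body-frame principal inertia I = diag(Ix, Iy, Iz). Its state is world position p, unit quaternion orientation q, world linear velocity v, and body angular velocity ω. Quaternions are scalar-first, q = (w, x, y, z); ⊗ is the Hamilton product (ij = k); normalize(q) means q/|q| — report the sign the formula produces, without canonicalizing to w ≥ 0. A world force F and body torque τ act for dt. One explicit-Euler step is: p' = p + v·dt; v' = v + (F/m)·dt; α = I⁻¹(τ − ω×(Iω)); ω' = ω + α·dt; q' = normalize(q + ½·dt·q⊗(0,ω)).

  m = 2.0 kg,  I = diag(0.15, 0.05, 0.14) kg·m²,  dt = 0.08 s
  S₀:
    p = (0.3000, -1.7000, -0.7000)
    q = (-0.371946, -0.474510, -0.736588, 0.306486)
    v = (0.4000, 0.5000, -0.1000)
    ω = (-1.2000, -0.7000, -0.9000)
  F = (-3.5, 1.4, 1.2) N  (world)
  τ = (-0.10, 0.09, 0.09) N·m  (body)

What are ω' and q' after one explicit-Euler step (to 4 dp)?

(τ − ω×Iω)/I = (-1.0447, 1.5840, 1.2429)
ω' = ω + α·dt = (-1.2836, -0.5733, -0.8006)
q⊗(0,ω) = (-0.8091862, 1.3238046, -0.5344800, -0.2169972)
q' = normalize(q + ½dt·q⊗(0,ω)) = (-0.4034, -0.4206, -0.7563, 0.2972)

ω' = (-1.2836, -0.5733, -0.8006)
q' = (-0.4034, -0.4206, -0.7563, 0.2972)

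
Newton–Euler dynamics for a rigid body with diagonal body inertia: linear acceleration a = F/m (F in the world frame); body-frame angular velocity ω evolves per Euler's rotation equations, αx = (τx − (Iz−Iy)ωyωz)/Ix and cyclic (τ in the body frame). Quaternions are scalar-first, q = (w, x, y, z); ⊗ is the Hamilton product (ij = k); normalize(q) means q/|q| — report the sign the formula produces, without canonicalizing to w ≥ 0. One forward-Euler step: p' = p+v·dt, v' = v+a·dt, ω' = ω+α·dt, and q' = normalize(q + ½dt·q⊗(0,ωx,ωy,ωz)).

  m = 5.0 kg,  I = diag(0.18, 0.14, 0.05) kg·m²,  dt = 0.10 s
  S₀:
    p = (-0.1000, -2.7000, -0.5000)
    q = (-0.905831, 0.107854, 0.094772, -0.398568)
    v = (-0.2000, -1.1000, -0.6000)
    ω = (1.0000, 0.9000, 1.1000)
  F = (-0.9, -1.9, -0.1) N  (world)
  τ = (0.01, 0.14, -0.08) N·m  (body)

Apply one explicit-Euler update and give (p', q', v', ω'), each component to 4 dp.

linear accel F/m = (-0.1800, -0.3800, -0.0200)
p + v·dt = (-0.1200, -2.8100, -0.5600)
new velocity v' = (-0.2180, -1.1380, -0.6020)
α = I⁻¹(τ − ω×Iω) = (0.5506, -0.0214, -0.8800)
ω + α·dt = (1.0551, 0.8979, 1.0120)
2q̇ = q⊗(0,ω) = (0.2452760, -0.4428706, -1.3324553, -0.9941175)
updated quaternion q' = (-0.8902, 0.0854, 0.0280, -0.4466)

p' = (-0.1200, -2.8100, -0.5600)
q' = (-0.8902, 0.0854, 0.0280, -0.4466)
v' = (-0.2180, -1.1380, -0.6020)
ω' = (1.0551, 0.8979, 1.0120)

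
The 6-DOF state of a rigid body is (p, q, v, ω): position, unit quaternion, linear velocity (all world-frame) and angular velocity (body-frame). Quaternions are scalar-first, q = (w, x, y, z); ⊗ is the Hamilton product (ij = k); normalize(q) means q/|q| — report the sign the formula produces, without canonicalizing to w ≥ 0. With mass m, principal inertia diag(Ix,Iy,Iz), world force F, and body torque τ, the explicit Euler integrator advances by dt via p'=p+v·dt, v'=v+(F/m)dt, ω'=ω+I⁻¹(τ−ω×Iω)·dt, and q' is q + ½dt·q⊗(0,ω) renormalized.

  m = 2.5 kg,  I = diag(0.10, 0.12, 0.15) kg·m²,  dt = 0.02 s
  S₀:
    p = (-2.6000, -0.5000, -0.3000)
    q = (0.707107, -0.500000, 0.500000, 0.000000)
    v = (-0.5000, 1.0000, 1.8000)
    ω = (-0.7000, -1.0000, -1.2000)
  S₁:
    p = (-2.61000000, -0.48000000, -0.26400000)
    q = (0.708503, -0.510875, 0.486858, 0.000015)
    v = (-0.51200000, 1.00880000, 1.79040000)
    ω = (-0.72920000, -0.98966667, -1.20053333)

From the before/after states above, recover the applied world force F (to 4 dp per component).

v₁ − v₀ = (-0.01200000, 0.00880000, -0.00960000)
F = m·Δv/dt = (-1.5000, 1.1000, -1.2000)

F = (-1.5000, 1.1000, -1.2000)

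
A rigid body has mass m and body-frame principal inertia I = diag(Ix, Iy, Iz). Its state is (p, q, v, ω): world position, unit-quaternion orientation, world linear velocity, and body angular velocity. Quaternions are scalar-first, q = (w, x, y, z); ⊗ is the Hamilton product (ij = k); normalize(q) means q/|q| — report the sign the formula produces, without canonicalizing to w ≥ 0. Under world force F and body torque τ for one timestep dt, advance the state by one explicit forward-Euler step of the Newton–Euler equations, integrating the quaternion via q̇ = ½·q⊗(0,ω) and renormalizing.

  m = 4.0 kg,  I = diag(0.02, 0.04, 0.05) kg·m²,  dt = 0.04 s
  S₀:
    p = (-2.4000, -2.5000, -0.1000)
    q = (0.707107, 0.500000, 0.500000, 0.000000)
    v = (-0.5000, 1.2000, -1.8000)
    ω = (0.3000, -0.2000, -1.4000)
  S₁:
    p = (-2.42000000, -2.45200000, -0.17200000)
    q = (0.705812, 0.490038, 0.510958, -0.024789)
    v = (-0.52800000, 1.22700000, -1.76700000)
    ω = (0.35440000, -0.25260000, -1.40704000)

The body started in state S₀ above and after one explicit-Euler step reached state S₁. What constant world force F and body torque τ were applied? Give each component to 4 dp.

Δω = ω₁−ω₀ = (0.05440000, -0.05260000, -0.00704000)
ω₀×(Iω₀) = (0.0028, 0.0126, -0.0012)
applied torque τ = (0.0300, -0.0400, -0.0100)
v₁ − v₀ = (-0.02800000, 0.02700000, 0.03300000)
m·(v₁−v₀)/dt = (-2.8000, 2.7000, 3.3000)

F = (-2.8000, 2.7000, 3.3000)
τ = (0.0300, -0.0400, -0.0100)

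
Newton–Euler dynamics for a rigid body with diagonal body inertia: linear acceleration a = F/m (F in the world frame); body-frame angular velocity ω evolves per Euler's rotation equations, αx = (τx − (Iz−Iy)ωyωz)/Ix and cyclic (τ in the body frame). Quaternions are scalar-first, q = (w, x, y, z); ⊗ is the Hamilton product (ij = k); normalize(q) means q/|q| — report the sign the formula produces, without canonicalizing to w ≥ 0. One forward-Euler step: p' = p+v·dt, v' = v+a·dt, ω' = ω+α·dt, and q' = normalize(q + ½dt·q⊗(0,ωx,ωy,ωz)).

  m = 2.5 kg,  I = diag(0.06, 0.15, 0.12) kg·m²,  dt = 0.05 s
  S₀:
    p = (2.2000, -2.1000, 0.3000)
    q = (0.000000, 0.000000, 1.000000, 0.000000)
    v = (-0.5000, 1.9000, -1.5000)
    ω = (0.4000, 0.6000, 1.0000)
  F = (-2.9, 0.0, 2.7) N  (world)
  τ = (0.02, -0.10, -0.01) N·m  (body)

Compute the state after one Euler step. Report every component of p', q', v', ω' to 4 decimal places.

a = (-1.1600, 0.0000, 1.0800)
p' = p + v·dt = (2.1750, -2.0050, 0.2250)
new velocity v' = (-0.5580, 1.9000, -1.4460)
ω×(Iω) gyroscopic = (-0.0180, -0.0240, 0.0216)
angular accel α = (0.6333, -0.5067, -0.2633)
ω' = ω + α·dt = (0.4317, 0.5747, 0.9868)
Hamilton product q⊗(0,ω) = (-0.6000000, 1.0000000, 0.0000000, -0.4000000)
q + ½dt·q⊗(0,ω), renormalized = (-0.0150, 0.0250, 0.9995, -0.0100)

p' = (2.1750, -2.0050, 0.2250)
q' = (-0.0150, 0.0250, 0.9995, -0.0100)
v' = (-0.5580, 1.9000, -1.4460)
ω' = (0.4317, 0.5747, 0.9868)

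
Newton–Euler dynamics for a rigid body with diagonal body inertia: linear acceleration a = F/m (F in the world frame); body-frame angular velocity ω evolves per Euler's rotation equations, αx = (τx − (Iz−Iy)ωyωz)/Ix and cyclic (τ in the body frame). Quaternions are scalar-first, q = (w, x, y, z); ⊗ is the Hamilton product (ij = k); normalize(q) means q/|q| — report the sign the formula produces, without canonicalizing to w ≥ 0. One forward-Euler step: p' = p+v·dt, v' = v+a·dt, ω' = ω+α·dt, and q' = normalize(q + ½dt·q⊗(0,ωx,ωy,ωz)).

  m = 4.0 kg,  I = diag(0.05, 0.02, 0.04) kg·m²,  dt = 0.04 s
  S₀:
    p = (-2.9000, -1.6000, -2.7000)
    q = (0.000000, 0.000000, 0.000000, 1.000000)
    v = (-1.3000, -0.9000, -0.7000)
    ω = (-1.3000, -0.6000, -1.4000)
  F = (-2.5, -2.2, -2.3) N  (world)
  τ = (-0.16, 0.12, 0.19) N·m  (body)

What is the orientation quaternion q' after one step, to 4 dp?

2q̇ = q⊗(0,ω) = (1.4000000, 0.6000000, -1.3000000, 0.0000000)
q + ½dt·q⊗(0,ω), renormalized = (0.0280, 0.0120, -0.0260, 0.9992)

q' = (0.0280, 0.0120, -0.0260, 0.9992)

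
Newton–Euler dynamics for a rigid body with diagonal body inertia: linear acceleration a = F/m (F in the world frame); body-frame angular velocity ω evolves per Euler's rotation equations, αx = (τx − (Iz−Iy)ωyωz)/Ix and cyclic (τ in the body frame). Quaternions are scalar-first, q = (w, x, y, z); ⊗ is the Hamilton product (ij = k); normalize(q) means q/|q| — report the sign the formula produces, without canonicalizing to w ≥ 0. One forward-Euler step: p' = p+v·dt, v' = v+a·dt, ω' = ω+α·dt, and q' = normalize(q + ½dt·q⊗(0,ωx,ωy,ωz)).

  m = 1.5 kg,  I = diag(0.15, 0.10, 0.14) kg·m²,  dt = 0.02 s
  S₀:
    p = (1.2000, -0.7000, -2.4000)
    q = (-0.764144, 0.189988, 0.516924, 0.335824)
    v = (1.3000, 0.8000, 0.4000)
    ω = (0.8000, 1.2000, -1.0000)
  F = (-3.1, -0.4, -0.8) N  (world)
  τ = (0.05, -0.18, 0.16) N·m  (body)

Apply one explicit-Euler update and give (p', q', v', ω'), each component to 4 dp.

p' = (1.2260, -0.6840, -2.3920)
q' = (-0.7684, 0.1746, 0.5123, 0.3416)
v' = (1.2587, 0.7947, 0.3893)
ω' = (0.8131, 1.1656, -0.9703)

precession coupling ω×(Iω) = (-0.0480, -0.0080, -0.0480)
(τ − ω×Iω)/I = (0.6533, -1.7200, 1.4857)
ω' = ω + α·dt = (0.8131, 1.1656, -0.9703)
Hamilton product q⊗(0,ω) = (-0.4364752, -1.5312280, -0.4583256, 0.5785904)
updated quaternion q' = (-0.7684, 0.1746, 0.5123, 0.3416)
a = F/m = (-2.0667, -0.2667, -0.5333)
p + v·dt = (1.2260, -0.6840, -2.3920)
v + (F/m)dt = (1.2587, 0.7947, 0.3893)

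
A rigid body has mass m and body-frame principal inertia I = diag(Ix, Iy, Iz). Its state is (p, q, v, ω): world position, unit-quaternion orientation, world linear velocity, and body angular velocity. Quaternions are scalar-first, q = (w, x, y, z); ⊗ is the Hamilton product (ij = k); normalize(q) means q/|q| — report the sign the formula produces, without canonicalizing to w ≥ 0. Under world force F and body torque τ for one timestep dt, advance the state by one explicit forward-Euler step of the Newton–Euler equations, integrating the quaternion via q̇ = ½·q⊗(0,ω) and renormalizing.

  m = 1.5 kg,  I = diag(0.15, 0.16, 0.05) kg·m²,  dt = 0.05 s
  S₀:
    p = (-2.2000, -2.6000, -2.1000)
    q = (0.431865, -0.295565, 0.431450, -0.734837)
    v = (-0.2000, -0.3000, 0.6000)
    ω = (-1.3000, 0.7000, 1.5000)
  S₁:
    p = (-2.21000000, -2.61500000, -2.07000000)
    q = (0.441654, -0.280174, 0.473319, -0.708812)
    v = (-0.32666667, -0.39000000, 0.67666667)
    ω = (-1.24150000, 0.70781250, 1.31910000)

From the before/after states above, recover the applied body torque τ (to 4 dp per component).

τ = (0.0600, -0.1700, -0.1900)

Δω = ω₁−ω₀ = (0.05850000, 0.00781250, -0.18090000)
applied torque τ = (0.0600, -0.1700, -0.1900)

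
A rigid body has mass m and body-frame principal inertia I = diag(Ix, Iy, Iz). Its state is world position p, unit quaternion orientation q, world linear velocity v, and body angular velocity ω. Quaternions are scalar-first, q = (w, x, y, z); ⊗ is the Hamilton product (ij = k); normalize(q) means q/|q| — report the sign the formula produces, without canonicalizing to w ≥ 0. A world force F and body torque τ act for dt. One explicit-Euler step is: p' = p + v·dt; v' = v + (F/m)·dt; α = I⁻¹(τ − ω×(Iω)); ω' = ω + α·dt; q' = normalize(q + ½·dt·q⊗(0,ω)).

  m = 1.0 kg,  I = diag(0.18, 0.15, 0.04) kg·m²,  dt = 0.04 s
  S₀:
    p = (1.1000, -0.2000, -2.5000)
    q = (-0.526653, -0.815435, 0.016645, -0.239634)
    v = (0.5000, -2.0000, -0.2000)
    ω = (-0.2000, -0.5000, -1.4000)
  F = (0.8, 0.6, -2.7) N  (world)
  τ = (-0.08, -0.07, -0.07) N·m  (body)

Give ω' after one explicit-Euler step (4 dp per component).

ω' = (-0.2007, -0.5291, -1.4670)

precession coupling ω×(Iω) = (-0.0770, 0.0392, -0.0030)
angular accel α = (-0.0167, -0.7280, -1.6750)
ω' = ω + α·dt = (-0.2007, -0.5291, -1.4670)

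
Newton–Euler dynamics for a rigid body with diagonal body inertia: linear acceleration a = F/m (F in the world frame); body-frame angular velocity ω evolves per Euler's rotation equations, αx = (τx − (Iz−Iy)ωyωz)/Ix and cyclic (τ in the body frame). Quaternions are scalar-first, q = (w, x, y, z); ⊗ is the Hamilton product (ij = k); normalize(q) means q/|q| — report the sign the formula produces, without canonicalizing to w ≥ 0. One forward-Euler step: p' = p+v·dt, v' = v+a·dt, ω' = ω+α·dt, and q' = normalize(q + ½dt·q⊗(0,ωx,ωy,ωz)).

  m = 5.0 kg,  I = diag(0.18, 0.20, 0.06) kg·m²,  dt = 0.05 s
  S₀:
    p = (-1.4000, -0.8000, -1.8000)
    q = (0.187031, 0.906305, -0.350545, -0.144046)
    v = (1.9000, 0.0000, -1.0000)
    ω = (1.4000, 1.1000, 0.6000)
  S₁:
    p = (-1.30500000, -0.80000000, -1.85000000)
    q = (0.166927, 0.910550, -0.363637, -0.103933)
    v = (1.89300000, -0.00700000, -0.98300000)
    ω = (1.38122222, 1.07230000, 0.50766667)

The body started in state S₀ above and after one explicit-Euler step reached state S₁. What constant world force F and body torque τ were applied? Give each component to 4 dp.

ω₁ − ω₀ = (-0.01877778, -0.02770000, -0.09233333)
precession coupling = (-0.0924, 0.1008, 0.0308)
applied torque τ = (-0.1600, -0.0100, -0.0800)
v₁ − v₀ = (-0.00700000, -0.00700000, 0.01700000)
m·(v₁−v₀)/dt = (-0.7000, -0.7000, 1.7000)

F = (-0.7000, -0.7000, 1.7000)
τ = (-0.1600, -0.0100, -0.0800)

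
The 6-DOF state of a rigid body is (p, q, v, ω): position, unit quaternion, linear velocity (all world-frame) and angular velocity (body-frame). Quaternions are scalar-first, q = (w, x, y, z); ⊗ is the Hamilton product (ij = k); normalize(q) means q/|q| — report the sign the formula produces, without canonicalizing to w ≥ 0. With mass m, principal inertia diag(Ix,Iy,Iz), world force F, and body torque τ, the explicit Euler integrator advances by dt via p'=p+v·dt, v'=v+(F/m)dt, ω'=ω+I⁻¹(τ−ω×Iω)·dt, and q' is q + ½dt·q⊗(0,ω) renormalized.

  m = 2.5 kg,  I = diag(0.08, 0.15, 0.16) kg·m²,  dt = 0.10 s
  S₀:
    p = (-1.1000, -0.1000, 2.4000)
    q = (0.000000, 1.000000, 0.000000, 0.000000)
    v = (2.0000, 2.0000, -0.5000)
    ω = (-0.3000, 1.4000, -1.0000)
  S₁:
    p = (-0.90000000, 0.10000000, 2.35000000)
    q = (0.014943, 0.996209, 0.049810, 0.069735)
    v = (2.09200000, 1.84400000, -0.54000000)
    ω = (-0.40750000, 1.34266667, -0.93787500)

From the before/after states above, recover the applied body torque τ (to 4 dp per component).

τ = (-0.1000, -0.1100, 0.0700)

ω₁ − ω₀ = (-0.10750000, -0.05733333, 0.06212500)
precession coupling = (-0.0140, -0.0240, -0.0294)
τ = I·(Δω/dt) + ω₀×(Iω₀) = (-0.1000, -0.1100, 0.0700)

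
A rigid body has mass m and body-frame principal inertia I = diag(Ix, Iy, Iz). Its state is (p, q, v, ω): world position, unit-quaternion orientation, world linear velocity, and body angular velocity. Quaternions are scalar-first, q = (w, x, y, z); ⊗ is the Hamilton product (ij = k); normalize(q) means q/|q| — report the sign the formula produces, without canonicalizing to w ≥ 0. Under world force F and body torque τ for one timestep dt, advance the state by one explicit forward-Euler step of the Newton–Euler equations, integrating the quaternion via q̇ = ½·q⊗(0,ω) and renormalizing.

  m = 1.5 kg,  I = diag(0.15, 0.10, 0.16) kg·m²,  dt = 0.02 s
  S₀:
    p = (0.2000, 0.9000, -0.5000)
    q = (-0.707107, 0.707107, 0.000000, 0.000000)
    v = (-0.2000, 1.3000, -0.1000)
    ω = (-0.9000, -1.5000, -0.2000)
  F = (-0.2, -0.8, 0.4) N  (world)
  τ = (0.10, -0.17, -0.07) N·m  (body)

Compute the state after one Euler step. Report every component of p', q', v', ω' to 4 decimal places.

p' = (0.1960, 0.9260, -0.5020)
q' = (-0.7006, 0.7134, 0.0120, -0.0092)
v' = (-0.2027, 1.2893, -0.0947)
ω' = (-0.8891, -1.5336, -0.2003)

ω×(Iω) gyroscopic = (0.0180, -0.0018, -0.0675)
α = I⁻¹(τ − ω×Iω) = (0.5467, -1.6820, -0.0156)
ω + α·dt = (-0.8891, -1.5336, -0.2003)
q⊗(0,ω) = (0.6363963, 0.6363963, 1.2020819, -0.9192391)
q' = normalize(q + ½dt·q⊗(0,ω)) = (-0.7006, 0.7134, 0.0120, -0.0092)
linear accel F/m = (-0.1333, -0.5333, 0.2667)
new position p' = (0.1960, 0.9260, -0.5020)
new velocity v' = (-0.2027, 1.2893, -0.0947)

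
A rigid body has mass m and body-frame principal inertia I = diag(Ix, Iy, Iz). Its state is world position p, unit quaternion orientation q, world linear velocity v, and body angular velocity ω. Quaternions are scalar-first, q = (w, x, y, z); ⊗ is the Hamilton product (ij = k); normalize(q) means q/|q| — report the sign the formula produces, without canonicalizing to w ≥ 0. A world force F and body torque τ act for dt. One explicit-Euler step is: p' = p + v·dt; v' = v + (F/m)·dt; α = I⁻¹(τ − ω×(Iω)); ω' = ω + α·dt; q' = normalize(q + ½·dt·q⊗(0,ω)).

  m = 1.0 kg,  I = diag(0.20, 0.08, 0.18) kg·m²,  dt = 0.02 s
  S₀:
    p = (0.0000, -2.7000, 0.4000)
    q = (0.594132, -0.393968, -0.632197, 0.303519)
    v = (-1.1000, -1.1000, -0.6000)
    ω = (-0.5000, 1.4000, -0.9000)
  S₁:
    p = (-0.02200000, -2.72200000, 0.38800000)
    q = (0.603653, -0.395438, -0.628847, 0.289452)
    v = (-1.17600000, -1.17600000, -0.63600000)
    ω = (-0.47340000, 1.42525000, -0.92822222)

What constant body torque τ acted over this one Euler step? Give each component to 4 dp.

Δω = ω₁−ω₀ = (0.02660000, 0.02525000, -0.02822222)
ω₀×(Iω₀) = (-0.1260, 0.0090, 0.0840)
τ = I·(Δω/dt) + ω₀×(Iω₀) = (0.1400, 0.1100, -0.1700)

τ = (0.1400, 0.1100, -0.1700)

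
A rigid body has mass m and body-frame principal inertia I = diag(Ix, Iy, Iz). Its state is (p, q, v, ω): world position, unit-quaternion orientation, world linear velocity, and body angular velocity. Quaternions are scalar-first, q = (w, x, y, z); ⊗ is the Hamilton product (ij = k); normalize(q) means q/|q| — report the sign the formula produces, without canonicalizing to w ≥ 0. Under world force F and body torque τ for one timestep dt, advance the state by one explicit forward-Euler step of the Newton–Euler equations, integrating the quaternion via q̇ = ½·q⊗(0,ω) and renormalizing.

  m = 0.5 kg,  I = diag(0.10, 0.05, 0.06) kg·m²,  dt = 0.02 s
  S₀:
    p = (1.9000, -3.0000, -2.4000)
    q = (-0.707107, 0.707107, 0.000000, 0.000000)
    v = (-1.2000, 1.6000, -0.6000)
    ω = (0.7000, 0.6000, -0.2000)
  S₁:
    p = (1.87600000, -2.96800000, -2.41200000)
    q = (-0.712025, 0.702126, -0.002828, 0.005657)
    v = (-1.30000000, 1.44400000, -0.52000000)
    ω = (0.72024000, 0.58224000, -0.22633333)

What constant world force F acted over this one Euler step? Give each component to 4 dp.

F = (-2.5000, -3.9000, 2.0000)

velocity change Δv = (-0.10000000, -0.15600000, 0.08000000)
F = m·Δv/dt = (-2.5000, -3.9000, 2.0000)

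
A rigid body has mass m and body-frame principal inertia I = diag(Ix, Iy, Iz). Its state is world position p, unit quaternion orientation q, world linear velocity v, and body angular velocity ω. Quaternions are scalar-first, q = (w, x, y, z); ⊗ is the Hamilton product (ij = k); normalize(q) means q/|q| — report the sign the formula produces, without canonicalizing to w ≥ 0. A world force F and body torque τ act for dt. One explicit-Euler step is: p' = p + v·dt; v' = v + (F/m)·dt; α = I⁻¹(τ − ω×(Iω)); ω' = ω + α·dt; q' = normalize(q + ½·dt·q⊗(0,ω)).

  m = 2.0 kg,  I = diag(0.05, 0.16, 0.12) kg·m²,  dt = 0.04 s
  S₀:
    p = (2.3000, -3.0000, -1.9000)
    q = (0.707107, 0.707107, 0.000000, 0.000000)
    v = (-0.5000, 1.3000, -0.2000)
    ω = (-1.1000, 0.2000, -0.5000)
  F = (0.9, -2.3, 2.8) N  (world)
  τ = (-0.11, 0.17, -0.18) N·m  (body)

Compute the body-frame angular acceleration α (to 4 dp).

gyro term ω×Iω = (0.0040, -0.0385, -0.0242)
(τ − ω×Iω)/I = (-2.2800, 1.3031, -1.2983)

α = (-2.2800, 1.3031, -1.2983)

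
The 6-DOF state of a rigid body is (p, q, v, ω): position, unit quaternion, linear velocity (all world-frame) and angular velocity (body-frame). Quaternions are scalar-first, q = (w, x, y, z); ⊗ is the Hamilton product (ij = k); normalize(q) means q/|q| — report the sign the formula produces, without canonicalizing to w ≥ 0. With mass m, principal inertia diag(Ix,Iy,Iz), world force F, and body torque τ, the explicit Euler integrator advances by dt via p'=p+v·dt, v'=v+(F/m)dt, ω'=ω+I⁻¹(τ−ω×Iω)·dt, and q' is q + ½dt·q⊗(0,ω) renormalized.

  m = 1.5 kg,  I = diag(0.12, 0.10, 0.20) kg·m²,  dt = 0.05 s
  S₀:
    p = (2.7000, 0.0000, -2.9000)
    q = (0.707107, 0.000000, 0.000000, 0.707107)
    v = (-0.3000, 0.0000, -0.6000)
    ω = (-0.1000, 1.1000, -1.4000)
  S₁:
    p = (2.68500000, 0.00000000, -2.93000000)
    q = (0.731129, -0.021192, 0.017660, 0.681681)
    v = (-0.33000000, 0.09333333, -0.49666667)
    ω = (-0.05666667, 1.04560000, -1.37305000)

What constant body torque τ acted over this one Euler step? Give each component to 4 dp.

τ = (-0.0500, -0.1200, 0.1100)

Δω = ω₁−ω₀ = (0.04333333, -0.05440000, 0.02695000)
ω₀×(Iω₀) = (-0.1540, -0.0112, 0.0022)
τ = I·(Δω/dt) + ω₀×(Iω₀) = (-0.0500, -0.1200, 0.1100)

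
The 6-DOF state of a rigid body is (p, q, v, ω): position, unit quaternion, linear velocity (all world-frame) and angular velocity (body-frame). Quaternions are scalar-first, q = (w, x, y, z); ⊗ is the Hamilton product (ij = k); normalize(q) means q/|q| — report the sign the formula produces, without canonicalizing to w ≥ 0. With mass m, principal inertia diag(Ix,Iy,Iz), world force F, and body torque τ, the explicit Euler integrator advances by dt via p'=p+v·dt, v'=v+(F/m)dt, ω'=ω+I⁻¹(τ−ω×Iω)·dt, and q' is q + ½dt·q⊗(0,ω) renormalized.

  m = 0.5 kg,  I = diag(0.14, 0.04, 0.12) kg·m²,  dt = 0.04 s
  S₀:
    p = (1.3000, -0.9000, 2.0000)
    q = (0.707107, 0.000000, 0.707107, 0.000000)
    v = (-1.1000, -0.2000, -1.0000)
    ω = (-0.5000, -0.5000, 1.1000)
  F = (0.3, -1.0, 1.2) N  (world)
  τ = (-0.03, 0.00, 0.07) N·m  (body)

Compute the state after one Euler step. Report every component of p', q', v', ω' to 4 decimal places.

p' = (1.2560, -0.9080, 1.9600)
q' = (0.7139, 0.0085, 0.6998, 0.0226)
v' = (-1.0760, -0.2800, -0.9040)
ω' = (-0.4960, -0.4890, 1.1317)

a = (0.6000, -2.0000, 2.4000)
p' = p + v·dt = (1.2560, -0.9080, 1.9600)
new velocity v' = (-1.0760, -0.2800, -0.9040)
ω×(Iω) gyroscopic = (-0.0440, -0.0110, -0.0250)
(τ − ω×Iω)/I = (0.1000, 0.2750, 0.7917)
new body rate ω' = (-0.4960, -0.4890, 1.1317)
2q̇ = q⊗(0,ω) = (0.3535535, 0.4242642, -0.3535535, 1.1313712)
updated quaternion q' = (0.7139, 0.0085, 0.6998, 0.0226)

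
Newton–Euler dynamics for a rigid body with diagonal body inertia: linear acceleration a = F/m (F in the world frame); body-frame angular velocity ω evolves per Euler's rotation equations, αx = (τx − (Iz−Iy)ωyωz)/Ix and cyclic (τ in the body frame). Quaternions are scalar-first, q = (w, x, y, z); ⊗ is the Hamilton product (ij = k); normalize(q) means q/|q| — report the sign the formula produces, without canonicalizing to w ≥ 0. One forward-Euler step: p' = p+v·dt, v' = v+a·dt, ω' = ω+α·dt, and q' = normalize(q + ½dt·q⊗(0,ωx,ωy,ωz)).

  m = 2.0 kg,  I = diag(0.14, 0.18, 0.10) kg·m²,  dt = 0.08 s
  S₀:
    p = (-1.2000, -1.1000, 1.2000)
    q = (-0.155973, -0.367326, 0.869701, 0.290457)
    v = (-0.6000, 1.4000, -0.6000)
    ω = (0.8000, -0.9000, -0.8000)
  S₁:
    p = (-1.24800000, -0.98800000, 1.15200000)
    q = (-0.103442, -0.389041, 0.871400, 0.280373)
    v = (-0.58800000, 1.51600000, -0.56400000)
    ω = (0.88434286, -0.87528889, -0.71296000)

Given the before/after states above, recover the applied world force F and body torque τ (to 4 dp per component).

F = (0.3000, 2.9000, 0.9000)
τ = (0.0900, 0.0300, 0.0800)

Δω = ω₁−ω₀ = (0.08434286, 0.02471111, 0.08704000)
ω₀×(Iω₀) = (-0.0576, -0.0256, -0.0288)
applied torque τ = (0.0900, 0.0300, 0.0800)
v₁ − v₀ = (0.01200000, 0.11600000, 0.03600000)
m·(v₁−v₀)/dt = (0.3000, 2.9000, 0.9000)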